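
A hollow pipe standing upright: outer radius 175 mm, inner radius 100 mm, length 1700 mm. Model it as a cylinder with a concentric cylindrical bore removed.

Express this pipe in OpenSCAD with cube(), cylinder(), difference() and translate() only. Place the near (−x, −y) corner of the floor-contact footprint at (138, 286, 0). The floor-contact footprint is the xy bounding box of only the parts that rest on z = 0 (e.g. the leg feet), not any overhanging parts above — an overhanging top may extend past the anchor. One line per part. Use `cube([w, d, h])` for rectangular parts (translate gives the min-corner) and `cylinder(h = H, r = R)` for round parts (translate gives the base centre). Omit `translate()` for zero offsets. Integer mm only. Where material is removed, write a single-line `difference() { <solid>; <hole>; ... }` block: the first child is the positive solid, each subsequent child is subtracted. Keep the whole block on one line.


difference() { translate([313, 461, 0]) cylinder(h = 1700, r = 175); translate([313, 461, 0]) cylinder(h = 1700, r = 100); }


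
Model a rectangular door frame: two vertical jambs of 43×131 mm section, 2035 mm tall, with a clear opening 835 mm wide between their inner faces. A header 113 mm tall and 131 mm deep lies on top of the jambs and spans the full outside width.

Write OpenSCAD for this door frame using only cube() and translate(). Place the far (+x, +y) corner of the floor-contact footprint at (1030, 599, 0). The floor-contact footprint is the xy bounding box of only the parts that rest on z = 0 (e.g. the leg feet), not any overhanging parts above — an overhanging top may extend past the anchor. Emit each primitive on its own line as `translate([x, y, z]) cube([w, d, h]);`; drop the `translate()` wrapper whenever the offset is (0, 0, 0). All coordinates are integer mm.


translate([109, 468, 0]) cube([43, 131, 2035]);
translate([987, 468, 0]) cube([43, 131, 2035]);
translate([109, 468, 2035]) cube([921, 131, 113]);


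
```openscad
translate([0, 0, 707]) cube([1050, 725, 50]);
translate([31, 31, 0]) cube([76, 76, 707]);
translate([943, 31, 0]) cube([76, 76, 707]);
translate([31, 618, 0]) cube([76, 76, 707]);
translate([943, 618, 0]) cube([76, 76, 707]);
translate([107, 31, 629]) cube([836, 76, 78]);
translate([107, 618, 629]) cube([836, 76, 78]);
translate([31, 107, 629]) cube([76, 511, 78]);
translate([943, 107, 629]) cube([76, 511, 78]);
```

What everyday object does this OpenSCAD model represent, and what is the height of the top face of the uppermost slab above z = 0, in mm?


A table. The table height is 757 mm.

A 1050×725×50 slab sits at z = 707 on four 76 mm square posts — a table. The top surface is at 707 + 50 = 757 mm.


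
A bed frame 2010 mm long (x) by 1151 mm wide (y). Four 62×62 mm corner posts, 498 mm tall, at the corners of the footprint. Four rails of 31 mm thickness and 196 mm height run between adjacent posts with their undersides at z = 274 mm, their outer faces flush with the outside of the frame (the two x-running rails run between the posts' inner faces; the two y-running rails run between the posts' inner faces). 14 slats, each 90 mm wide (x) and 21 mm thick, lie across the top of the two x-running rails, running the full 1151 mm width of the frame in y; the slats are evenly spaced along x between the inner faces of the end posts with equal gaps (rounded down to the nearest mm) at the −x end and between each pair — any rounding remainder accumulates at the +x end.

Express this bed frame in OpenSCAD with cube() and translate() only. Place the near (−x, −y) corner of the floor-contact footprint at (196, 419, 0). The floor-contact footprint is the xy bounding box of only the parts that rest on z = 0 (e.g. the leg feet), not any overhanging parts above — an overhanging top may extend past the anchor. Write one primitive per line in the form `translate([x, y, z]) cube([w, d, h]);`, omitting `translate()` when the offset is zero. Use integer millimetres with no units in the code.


translate([196, 419, 0]) cube([62, 62, 498]);
translate([196, 1508, 0]) cube([62, 62, 498]);
translate([2144, 419, 0]) cube([62, 62, 498]);
translate([2144, 1508, 0]) cube([62, 62, 498]);
translate([258, 419, 274]) cube([1886, 31, 196]);
translate([258, 1539, 274]) cube([1886, 31, 196]);
translate([196, 481, 274]) cube([31, 1027, 196]);
translate([2175, 481, 274]) cube([31, 1027, 196]);
translate([299, 419, 470]) cube([90, 1151, 21]);
translate([430, 419, 470]) cube([90, 1151, 21]);
translate([561, 419, 470]) cube([90, 1151, 21]);
translate([692, 419, 470]) cube([90, 1151, 21]);
translate([823, 419, 470]) cube([90, 1151, 21]);
translate([954, 419, 470]) cube([90, 1151, 21]);
translate([1085, 419, 470]) cube([90, 1151, 21]);
translate([1216, 419, 470]) cube([90, 1151, 21]);
translate([1347, 419, 470]) cube([90, 1151, 21]);
translate([1478, 419, 470]) cube([90, 1151, 21]);
translate([1609, 419, 470]) cube([90, 1151, 21]);
translate([1740, 419, 470]) cube([90, 1151, 21]);
translate([1871, 419, 470]) cube([90, 1151, 21]);
translate([2002, 419, 470]) cube([90, 1151, 21]);


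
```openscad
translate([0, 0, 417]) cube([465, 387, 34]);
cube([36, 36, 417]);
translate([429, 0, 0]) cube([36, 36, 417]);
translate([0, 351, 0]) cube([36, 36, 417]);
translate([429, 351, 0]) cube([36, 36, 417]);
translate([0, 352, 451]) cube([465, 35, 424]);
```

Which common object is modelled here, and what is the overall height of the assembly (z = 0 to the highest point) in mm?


A chair. The overall height is 875 mm.

A slab on four corner posts with a tall panel at the back — a chair. The seat slab sits at z = 417 with thickness 34, and the 424 mm backrest starts at the seat top, so the overall height is 417 + 34 + 424 = 875 mm.


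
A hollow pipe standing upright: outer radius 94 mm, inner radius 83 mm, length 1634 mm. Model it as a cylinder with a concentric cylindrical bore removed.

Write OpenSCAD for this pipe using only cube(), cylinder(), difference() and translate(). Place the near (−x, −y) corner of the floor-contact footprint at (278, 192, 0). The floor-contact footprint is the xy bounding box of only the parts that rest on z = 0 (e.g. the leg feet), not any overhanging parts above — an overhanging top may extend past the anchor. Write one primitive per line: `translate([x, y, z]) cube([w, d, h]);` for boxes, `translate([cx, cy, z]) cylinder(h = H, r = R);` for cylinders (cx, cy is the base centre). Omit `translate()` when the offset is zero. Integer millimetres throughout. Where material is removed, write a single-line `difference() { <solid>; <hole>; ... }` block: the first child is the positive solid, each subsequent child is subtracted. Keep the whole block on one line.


difference() { translate([372, 286, 0]) cylinder(h = 1634, r = 94); translate([372, 286, 0]) cylinder(h = 1634, r = 83); }


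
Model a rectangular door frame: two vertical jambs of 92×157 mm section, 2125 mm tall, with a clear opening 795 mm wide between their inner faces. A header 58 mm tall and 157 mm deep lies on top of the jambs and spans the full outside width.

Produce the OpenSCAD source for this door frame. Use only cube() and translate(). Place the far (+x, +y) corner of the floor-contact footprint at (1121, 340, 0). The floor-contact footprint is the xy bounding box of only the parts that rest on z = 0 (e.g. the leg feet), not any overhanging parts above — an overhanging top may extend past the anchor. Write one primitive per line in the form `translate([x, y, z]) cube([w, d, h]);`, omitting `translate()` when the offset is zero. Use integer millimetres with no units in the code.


translate([142, 183, 0]) cube([92, 157, 2125]);
translate([1029, 183, 0]) cube([92, 157, 2125]);
translate([142, 183, 2125]) cube([979, 157, 58]);


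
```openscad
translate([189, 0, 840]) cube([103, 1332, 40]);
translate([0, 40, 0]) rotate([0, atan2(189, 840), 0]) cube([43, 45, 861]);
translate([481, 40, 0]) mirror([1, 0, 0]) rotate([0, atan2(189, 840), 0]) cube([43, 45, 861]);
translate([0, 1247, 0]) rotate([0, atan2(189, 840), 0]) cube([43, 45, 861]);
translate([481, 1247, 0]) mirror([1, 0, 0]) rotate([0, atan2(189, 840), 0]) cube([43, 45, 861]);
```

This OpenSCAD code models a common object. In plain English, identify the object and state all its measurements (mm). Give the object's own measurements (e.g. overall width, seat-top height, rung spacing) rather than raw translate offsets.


A sawhorse. A 103×1332×40 mm beam (x, y, z) sits on two A-frame leg pairs. Each pair is two raked legs of 43×45 mm section (45 mm along y) splaying symmetrically in x. Each leg rises 840 mm vertically over 189 mm of horizontal reach and is 861 mm long along its own axis. Every leg's outer bottom edge rests on the floor and its outer top edge meets a bottom edge of the beam — the left legs (tilting toward +x) meet the beam's −x bottom edge, the right legs (their mirror images, tilting toward −x) meet its +x bottom edge — so the leg tops tuck under the beam, the beam's underside is 840 mm above the floor, and the feet are 481 mm apart outside-to-outside with the beam centred between them. The two leg pairs are set in 40 mm from either end of the beam.


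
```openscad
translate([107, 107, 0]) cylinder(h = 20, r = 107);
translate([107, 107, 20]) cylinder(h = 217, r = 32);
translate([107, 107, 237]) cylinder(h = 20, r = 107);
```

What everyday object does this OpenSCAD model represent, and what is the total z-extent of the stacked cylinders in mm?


A spool. The overall height is 257 mm.

Three coaxial cylinders, large–small–large — a spool. Two 20 mm flanges and a 217 mm core give 20 + 217 + 20 = 257 mm.


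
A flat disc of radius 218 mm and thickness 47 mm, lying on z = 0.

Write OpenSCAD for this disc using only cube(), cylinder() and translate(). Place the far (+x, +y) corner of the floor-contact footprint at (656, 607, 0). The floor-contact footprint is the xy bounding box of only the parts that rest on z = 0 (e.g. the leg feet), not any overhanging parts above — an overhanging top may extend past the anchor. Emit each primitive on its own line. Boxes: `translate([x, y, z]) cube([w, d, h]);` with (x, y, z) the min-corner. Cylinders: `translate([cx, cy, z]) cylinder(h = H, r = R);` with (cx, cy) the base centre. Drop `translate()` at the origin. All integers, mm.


translate([438, 389, 0]) cylinder(h = 47, r = 218);


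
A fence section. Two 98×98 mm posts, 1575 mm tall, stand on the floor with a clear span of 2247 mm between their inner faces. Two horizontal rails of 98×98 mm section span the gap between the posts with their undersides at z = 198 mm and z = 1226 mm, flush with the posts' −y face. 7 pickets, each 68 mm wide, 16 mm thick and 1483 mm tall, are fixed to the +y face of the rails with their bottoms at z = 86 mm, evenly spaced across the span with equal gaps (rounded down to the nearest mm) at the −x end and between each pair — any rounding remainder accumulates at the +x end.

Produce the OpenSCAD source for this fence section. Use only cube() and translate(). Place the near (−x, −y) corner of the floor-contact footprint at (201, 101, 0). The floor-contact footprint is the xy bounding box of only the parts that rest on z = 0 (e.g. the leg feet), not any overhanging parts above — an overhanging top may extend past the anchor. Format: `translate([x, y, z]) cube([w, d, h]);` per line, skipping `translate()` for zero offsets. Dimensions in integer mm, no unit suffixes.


translate([201, 101, 0]) cube([98, 98, 1575]);
translate([2546, 101, 0]) cube([98, 98, 1575]);
translate([299, 101, 198]) cube([2247, 98, 98]);
translate([299, 101, 1226]) cube([2247, 98, 98]);
translate([520, 199, 86]) cube([68, 16, 1483]);
translate([809, 199, 86]) cube([68, 16, 1483]);
translate([1098, 199, 86]) cube([68, 16, 1483]);
translate([1387, 199, 86]) cube([68, 16, 1483]);
translate([1676, 199, 86]) cube([68, 16, 1483]);
translate([1965, 199, 86]) cube([68, 16, 1483]);
translate([2254, 199, 86]) cube([68, 16, 1483]);


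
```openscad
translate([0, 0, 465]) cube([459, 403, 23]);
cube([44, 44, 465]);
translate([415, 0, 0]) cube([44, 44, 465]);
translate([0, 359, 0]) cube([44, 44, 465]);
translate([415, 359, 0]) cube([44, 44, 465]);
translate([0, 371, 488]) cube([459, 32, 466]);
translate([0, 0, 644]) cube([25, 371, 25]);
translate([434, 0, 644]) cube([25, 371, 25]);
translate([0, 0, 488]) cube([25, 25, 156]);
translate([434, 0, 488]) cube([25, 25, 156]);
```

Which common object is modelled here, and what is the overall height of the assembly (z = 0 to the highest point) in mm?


A chair. The overall height is 954 mm.

A slab on four corner posts with a tall panel at the back — a chair. The seat slab sits at z = 465 with thickness 23, and the 466 mm backrest starts at the seat top, so the overall height is 465 + 23 + 466 = 954 mm.


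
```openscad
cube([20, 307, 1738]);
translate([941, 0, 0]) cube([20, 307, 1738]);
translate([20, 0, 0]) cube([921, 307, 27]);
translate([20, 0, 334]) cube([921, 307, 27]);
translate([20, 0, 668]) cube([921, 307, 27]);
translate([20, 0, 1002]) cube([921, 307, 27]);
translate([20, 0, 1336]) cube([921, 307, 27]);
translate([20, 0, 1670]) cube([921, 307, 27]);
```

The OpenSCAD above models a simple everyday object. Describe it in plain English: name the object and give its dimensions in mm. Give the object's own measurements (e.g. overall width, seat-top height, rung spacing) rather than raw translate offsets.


An open bookshelf. Two side panels, each 20 mm thick, 307 mm deep and 1738 mm tall, stand 961 mm apart (outside-to-outside). Between them sit 6 shelves, each 27 mm thick and 307 mm deep, spanning the full gap between the sides. The bottom shelf rests on the floor (its underside at z = 0) and the clear gap between one shelf's top and the next shelf's underside is 307 mm.


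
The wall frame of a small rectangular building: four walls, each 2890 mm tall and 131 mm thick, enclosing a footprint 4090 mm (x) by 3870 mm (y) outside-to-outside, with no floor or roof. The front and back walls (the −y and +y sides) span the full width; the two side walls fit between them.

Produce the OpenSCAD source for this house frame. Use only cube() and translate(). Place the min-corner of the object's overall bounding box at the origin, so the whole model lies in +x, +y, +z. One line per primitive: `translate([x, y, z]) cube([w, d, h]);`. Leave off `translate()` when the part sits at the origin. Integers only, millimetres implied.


cube([4090, 131, 2890]);
translate([0, 3739, 0]) cube([4090, 131, 2890]);
translate([0, 131, 0]) cube([131, 3608, 2890]);
translate([3959, 131, 0]) cube([131, 3608, 2890]);


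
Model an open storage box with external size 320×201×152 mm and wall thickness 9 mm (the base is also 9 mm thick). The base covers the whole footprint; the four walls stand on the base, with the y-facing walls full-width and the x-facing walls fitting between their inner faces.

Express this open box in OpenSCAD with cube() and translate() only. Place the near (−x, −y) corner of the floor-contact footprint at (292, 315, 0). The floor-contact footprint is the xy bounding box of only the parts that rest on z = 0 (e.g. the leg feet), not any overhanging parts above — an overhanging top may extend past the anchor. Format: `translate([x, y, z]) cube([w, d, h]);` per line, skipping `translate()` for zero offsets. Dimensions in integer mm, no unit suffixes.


translate([292, 315, 0]) cube([320, 201, 9]);
translate([292, 315, 9]) cube([320, 9, 143]);
translate([292, 507, 9]) cube([320, 9, 143]);
translate([292, 324, 9]) cube([9, 183, 143]);
translate([603, 324, 9]) cube([9, 183, 143]);


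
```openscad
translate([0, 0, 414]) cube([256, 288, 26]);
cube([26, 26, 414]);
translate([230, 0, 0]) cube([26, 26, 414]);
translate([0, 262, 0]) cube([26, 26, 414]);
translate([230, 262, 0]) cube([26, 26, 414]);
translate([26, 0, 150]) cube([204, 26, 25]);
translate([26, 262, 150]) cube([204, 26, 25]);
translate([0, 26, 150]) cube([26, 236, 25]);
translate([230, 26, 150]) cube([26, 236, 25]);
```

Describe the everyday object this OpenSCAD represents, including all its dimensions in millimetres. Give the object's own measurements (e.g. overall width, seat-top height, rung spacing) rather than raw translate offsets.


A four-legged stool. The seat is a 256×288×26 mm slab whose top surface is at z = 440 mm; four square legs, each 26×26 mm in cross-section, run from the floor (z = 0) to the underside of the seat, each flush with a corner of the seat. Four stretchers, 26 mm wide and 25 mm tall, connect adjacent legs with their undersides at z = 150 mm, each running between the inner faces of the legs it joins and aligned with the legs' outer faces on the other axis.


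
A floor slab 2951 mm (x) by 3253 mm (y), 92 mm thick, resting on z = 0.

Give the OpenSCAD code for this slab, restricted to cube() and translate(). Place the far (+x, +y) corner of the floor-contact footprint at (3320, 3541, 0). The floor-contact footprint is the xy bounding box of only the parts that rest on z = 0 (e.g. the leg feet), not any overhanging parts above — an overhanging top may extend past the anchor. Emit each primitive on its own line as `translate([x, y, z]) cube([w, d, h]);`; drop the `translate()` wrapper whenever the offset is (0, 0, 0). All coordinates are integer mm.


translate([369, 288, 0]) cube([2951, 3253, 92]);


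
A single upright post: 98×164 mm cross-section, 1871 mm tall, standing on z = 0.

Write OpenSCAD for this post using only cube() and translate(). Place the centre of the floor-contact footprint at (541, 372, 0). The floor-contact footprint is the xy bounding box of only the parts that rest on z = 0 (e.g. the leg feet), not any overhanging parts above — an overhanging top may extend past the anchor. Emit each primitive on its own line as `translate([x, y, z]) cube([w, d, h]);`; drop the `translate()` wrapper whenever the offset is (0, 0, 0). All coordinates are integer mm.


translate([492, 290, 0]) cube([98, 164, 1871]);


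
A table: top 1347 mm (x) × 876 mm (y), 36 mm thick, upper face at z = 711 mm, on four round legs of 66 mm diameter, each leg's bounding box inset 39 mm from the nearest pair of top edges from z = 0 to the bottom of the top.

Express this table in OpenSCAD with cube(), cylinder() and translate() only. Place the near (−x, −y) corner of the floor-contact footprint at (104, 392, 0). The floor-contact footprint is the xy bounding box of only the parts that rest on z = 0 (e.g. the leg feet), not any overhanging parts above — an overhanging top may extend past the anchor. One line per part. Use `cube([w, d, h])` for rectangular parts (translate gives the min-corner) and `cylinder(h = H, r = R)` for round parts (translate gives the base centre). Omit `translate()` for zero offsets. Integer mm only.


translate([65, 353, 675]) cube([1347, 876, 36]);
translate([137, 425, 0]) cylinder(h = 675, r = 33);
translate([1340, 425, 0]) cylinder(h = 675, r = 33);
translate([137, 1157, 0]) cylinder(h = 675, r = 33);
translate([1340, 1157, 0]) cylinder(h = 675, r = 33);


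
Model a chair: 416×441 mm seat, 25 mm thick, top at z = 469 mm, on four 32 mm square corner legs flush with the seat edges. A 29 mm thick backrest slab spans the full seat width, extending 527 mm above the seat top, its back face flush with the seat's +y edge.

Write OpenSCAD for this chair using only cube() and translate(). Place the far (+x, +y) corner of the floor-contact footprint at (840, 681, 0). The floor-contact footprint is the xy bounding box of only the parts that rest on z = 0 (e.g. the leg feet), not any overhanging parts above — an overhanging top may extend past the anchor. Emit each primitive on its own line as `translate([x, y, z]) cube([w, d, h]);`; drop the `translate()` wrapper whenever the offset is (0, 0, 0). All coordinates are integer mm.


translate([424, 240, 444]) cube([416, 441, 25]);
translate([424, 240, 0]) cube([32, 32, 444]);
translate([808, 240, 0]) cube([32, 32, 444]);
translate([424, 649, 0]) cube([32, 32, 444]);
translate([808, 649, 0]) cube([32, 32, 444]);
translate([424, 652, 469]) cube([416, 29, 527]);


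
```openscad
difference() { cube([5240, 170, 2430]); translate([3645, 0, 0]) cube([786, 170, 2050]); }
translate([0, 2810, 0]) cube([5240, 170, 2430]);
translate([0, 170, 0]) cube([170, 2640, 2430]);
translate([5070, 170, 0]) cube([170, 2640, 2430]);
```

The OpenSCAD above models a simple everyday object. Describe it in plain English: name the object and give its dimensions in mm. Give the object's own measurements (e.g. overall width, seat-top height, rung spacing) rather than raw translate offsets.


A single room: four walls, each 2430 mm tall and 170 mm thick, enclosing an outside footprint 5240×2980 mm (x × y), no floor or roof. The front and back walls (−y and +y sides) run the full x-width; the side walls fit between their inner faces. A door opening 786 mm wide and 2050 mm tall is cut through the front wall from the floor up, its −x edge 3645 mm from the wall's −x end.


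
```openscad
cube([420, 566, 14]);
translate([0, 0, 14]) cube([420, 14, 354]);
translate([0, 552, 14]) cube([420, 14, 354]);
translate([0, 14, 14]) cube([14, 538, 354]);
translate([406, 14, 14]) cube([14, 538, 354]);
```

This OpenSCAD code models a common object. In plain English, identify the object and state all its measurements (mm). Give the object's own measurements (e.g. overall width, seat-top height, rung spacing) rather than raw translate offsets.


An open-topped rectangular box: outside dimensions 420×566×368 mm, with a uniform wall and base thickness of 14 mm. The base is a full 420×566 slab on the floor; four walls sit on top of the base. The front and back walls (the −y and +y sides) span the full width; the two side walls fit between them.


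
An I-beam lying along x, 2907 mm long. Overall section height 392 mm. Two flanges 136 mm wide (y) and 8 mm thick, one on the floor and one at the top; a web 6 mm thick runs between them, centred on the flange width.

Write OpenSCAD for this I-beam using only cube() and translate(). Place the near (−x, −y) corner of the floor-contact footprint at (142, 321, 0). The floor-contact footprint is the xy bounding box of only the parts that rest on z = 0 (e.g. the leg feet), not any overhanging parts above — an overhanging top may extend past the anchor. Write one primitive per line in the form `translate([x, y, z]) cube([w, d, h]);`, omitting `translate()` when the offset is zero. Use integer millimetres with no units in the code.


translate([142, 321, 0]) cube([2907, 136, 8]);
translate([142, 386, 8]) cube([2907, 6, 376]);
translate([142, 321, 384]) cube([2907, 136, 8]);


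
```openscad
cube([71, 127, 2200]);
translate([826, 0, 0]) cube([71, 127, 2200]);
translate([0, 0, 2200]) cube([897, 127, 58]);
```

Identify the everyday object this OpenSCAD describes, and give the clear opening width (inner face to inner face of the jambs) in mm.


A door frame. The clear opening width is 755 mm.

Two 2200 mm tall posts with a header on top — a door frame. The left jamb is 71 mm wide at x = 0; the right jamb starts at x = 826. The clear opening is 826 − 71 = 755 mm.


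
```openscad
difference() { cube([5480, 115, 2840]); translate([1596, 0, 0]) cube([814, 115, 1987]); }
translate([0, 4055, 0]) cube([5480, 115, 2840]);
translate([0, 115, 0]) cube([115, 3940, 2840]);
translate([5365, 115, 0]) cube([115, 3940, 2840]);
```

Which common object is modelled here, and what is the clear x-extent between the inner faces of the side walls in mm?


A single room. The interior width is 5250 mm.

Four walls enclosing a rectangle with a door in the front wall — a room. Outside width 5480 minus two 115 mm walls gives 5250 mm.


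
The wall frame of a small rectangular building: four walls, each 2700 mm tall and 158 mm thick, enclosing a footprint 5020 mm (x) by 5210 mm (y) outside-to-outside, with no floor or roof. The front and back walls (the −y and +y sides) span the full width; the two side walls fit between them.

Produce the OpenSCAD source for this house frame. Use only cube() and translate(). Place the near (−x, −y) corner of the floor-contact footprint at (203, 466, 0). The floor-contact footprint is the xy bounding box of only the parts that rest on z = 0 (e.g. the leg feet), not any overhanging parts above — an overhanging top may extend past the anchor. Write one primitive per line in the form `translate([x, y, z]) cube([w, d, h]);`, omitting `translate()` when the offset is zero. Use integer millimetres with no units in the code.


translate([203, 466, 0]) cube([5020, 158, 2700]);
translate([203, 5518, 0]) cube([5020, 158, 2700]);
translate([203, 624, 0]) cube([158, 4894, 2700]);
translate([5065, 624, 0]) cube([158, 4894, 2700]);


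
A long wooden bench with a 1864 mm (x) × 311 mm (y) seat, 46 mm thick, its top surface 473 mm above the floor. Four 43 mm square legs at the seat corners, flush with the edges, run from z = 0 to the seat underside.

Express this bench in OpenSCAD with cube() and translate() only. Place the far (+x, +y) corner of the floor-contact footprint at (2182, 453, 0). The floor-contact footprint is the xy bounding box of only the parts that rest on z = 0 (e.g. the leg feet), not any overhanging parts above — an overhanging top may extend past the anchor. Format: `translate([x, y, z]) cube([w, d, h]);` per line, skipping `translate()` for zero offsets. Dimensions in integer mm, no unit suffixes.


// leg_h = 473 − 46 = 427
translate([318, 142, 427]) cube([1864, 311, 46]);
translate([318, 142, 0]) cube([43, 43, 427]);
translate([318, 410, 0]) cube([43, 43, 427]);
translate([2139, 142, 0]) cube([43, 43, 427]);
translate([2139, 410, 0]) cube([43, 43, 427]);


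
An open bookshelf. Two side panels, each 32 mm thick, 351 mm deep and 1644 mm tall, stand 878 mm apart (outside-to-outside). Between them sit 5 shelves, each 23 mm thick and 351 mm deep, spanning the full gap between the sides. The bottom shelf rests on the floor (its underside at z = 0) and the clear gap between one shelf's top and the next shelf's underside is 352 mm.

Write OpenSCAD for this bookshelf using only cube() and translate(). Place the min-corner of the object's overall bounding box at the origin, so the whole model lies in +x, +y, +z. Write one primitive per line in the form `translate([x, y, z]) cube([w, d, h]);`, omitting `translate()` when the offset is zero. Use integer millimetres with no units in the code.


cube([32, 351, 1644]);
translate([846, 0, 0]) cube([32, 351, 1644]);
translate([32, 0, 0]) cube([814, 351, 23]);
translate([32, 0, 375]) cube([814, 351, 23]);
translate([32, 0, 750]) cube([814, 351, 23]);
translate([32, 0, 1125]) cube([814, 351, 23]);
translate([32, 0, 1500]) cube([814, 351, 23]);


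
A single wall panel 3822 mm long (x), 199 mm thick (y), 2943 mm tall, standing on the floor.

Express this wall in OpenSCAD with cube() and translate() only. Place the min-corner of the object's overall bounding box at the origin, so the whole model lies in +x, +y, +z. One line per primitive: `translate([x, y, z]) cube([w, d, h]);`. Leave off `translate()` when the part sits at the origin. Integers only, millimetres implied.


cube([3822, 199, 2943]);


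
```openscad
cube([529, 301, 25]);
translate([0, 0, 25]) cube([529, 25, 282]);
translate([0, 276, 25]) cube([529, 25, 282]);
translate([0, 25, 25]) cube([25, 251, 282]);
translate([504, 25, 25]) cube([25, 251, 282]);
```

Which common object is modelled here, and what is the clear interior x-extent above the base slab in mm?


An open box. The internal width is 479 mm.

A 529×301 base slab with four walls standing on it — an open box. The base is 529 mm wide and the walls are 25 mm thick, so the internal width is 529 − 2 × 25 = 479 mm.


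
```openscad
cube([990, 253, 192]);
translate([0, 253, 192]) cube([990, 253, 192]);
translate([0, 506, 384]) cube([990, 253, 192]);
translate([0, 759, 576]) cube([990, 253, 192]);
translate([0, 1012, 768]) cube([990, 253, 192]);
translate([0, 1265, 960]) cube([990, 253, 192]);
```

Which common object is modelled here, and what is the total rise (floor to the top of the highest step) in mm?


A staircase. The total rise is 1152 mm.

6 identical blocks, each offset up and back from the previous — a staircase. Each step is 192 mm tall and there are 6 of them, so the total rise is 6 × 192 = 1152 mm.


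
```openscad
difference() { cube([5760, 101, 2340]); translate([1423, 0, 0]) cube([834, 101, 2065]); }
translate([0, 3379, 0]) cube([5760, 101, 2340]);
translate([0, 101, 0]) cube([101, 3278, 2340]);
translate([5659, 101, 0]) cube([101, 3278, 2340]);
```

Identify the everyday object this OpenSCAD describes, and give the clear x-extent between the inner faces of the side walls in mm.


A single room. The interior width is 5558 mm.

Four walls enclosing a rectangle with a door in the front wall — a room. Outside width 5760 minus two 101 mm walls gives 5558 mm.


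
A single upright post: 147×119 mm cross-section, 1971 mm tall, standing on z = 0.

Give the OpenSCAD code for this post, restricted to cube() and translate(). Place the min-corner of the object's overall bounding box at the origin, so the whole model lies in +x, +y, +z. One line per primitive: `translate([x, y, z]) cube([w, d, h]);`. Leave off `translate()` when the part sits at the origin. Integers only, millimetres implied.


cube([147, 119, 1971]);


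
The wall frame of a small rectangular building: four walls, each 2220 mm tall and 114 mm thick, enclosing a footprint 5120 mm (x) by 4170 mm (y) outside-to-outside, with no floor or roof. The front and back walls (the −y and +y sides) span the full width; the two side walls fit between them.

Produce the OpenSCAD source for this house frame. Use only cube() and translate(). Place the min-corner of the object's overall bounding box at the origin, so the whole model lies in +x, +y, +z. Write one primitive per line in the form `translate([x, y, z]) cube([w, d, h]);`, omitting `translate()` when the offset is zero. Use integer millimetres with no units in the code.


cube([5120, 114, 2220]);
translate([0, 4056, 0]) cube([5120, 114, 2220]);
translate([0, 114, 0]) cube([114, 3942, 2220]);
translate([5006, 114, 0]) cube([114, 3942, 2220]);


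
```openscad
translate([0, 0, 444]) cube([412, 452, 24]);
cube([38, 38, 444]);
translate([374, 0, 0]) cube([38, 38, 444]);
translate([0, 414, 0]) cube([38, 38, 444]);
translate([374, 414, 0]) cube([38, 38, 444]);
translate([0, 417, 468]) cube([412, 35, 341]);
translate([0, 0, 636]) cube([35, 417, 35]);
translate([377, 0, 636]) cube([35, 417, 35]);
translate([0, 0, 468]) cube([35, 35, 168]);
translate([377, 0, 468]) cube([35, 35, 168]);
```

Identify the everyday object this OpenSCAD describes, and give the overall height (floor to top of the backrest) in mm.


A chair. The overall height is 809 mm.

A slab on four corner posts with a tall panel at the back — a chair. The seat slab sits at z = 444 with thickness 24, and the 341 mm backrest starts at the seat top, so the overall height is 444 + 24 + 341 = 809 mm.


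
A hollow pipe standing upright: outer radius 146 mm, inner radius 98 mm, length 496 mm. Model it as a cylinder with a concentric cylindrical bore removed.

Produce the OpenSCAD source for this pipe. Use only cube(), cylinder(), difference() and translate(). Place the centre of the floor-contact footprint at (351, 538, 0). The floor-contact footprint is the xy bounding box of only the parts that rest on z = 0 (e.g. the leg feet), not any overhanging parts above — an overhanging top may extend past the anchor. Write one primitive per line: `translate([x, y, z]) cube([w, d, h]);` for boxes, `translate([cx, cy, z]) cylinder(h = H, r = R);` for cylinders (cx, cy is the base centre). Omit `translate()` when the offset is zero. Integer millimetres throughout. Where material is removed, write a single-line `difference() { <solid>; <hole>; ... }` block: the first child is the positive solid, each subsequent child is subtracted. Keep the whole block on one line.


difference() { translate([351, 538, 0]) cylinder(h = 496, r = 146); translate([351, 538, 0]) cylinder(h = 496, r = 98); }


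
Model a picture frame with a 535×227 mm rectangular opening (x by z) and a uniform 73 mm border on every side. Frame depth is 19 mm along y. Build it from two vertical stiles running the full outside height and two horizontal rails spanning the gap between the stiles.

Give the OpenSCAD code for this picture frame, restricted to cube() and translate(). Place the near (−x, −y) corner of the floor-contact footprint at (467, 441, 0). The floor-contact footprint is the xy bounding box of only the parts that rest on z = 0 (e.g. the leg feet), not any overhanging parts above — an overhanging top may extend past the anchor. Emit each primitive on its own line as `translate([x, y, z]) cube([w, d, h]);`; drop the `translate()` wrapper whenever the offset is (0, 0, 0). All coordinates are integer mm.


translate([467, 441, 0]) cube([73, 19, 373]);
translate([1075, 441, 0]) cube([73, 19, 373]);
translate([540, 441, 0]) cube([535, 19, 73]);
translate([540, 441, 300]) cube([535, 19, 73]);


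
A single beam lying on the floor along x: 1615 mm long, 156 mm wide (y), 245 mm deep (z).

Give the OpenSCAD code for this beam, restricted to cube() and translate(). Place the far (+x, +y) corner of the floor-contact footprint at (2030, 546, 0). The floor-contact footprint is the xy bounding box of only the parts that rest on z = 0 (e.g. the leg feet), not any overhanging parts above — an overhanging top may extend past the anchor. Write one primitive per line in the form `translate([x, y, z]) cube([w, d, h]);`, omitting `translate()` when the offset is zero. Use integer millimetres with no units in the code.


translate([415, 390, 0]) cube([1615, 156, 245]);


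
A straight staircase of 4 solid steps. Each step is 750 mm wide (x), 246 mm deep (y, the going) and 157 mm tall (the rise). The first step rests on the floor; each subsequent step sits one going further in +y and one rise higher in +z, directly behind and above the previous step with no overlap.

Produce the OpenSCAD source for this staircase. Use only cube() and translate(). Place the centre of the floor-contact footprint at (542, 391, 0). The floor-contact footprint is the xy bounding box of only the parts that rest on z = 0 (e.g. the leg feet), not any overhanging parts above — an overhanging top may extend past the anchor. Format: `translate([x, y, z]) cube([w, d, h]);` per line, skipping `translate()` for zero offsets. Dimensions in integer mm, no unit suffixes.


translate([167, 268, 0]) cube([750, 246, 157]);
translate([167, 514, 157]) cube([750, 246, 157]);
translate([167, 760, 314]) cube([750, 246, 157]);
translate([167, 1006, 471]) cube([750, 246, 157]);


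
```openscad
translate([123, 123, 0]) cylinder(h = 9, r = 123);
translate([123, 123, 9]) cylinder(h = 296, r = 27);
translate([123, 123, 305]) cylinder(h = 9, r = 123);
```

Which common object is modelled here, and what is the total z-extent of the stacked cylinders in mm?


A spool. The overall height is 314 mm.

Three coaxial cylinders, large–small–large — a spool. Two 9 mm flanges and a 296 mm core give 9 + 296 + 9 = 314 mm.


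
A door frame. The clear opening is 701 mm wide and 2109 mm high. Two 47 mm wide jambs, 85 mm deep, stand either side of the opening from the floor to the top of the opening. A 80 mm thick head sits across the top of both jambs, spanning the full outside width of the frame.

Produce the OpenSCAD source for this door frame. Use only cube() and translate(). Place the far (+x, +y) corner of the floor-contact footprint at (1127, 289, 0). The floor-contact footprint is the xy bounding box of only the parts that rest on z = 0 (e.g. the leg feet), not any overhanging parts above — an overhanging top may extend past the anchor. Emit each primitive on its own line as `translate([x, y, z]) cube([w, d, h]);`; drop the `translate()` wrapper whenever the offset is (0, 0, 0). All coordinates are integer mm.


translate([332, 204, 0]) cube([47, 85, 2109]);
translate([1080, 204, 0]) cube([47, 85, 2109]);
translate([332, 204, 2109]) cube([795, 85, 80]);


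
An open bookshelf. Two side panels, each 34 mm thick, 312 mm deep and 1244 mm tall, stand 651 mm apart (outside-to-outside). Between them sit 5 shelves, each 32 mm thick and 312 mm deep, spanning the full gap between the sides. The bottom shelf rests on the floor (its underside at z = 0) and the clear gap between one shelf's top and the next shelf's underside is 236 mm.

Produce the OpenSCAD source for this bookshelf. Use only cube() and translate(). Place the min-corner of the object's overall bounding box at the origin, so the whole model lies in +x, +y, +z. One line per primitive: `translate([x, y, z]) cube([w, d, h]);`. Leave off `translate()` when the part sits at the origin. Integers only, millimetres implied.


cube([34, 312, 1244]);
translate([617, 0, 0]) cube([34, 312, 1244]);
translate([34, 0, 0]) cube([583, 312, 32]);
translate([34, 0, 268]) cube([583, 312, 32]);
translate([34, 0, 536]) cube([583, 312, 32]);
translate([34, 0, 804]) cube([583, 312, 32]);
translate([34, 0, 1072]) cube([583, 312, 32]);


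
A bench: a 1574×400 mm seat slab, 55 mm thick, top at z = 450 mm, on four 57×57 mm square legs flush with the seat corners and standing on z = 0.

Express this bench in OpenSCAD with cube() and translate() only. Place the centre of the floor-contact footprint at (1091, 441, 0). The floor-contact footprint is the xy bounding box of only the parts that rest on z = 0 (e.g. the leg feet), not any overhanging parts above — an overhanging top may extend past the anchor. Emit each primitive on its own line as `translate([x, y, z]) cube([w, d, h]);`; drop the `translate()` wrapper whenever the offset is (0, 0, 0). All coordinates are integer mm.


// leg_h = 450 − 55 = 395
translate([304, 241, 395]) cube([1574, 400, 55]);
translate([304, 241, 0]) cube([57, 57, 395]);
translate([304, 584, 0]) cube([57, 57, 395]);
translate([1821, 241, 0]) cube([57, 57, 395]);
translate([1821, 584, 0]) cube([57, 57, 395]);


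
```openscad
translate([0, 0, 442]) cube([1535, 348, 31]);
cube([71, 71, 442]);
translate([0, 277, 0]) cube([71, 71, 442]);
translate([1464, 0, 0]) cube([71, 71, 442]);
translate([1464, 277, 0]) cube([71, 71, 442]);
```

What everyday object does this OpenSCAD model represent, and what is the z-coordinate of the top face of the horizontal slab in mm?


A bench. The seat-top height is 473 mm.

A long slab on four corner posts — a bench. The slab sits at z = 442 with thickness 31, so the top is 442 + 31 = 473 mm.


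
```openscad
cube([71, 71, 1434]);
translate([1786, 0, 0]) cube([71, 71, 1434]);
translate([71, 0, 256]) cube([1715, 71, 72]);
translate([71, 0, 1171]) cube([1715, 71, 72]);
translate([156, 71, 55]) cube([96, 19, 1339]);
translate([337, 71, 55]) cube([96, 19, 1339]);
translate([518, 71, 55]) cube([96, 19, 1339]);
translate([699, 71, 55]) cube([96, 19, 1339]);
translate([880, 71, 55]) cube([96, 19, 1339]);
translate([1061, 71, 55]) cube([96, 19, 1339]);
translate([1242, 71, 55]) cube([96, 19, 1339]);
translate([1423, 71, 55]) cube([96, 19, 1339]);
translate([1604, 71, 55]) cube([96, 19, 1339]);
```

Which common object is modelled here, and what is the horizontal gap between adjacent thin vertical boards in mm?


A fence section. The picket gap is 85 mm.

Two posts, two rails, 9 pickets — a fence section. Span 1715 mm holds 9 pickets of 96 mm with 10 equal gaps: ⌊(1715 − 9·96) / 10⌋ = 85 mm.


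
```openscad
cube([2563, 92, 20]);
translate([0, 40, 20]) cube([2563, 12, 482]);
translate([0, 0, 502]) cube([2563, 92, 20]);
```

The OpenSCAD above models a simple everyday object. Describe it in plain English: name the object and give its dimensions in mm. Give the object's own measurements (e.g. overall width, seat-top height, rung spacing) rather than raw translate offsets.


An I-beam lying along x, 2563 mm long. Overall section height 522 mm. Two flanges 92 mm wide (y) and 20 mm thick, one on the floor and one at the top; a web 12 mm thick runs between them, centred on the flange width.
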